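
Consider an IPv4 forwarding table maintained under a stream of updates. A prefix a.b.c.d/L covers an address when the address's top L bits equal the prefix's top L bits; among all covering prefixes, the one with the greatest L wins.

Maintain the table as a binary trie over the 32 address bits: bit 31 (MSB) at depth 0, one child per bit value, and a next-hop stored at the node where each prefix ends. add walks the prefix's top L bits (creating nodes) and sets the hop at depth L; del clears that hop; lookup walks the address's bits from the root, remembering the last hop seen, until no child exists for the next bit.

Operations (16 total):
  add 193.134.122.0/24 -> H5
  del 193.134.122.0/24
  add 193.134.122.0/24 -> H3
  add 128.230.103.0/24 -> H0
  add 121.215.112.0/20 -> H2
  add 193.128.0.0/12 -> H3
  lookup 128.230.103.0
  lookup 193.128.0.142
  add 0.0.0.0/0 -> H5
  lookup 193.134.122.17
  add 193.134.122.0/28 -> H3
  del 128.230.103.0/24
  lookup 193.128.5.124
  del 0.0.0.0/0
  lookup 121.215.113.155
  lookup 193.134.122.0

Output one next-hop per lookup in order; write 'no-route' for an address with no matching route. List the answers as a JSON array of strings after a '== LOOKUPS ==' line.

Apply in order:
  add 193.134.122.0/24 -> H5 at depth 24
  - 193.134.122.0/24 clear@24
  add 193.134.122.0/24 -> H3 at depth 24
  add 128.230.103.0/24 -> H0 at depth 24
  add 121.215.112.0/20 -> H2 at depth 20
  add 193.128.0.0/12 -> H3 at depth 12
  ? 128.230.103.0  path d0:-→d1:-→d2:-→d3:-→d4:-→d5:-→d6:-→d7:-→d8:-→d9:-→d10:-→d11:-→d12:-→d13:-→d14:-→d15:-→d16:-→d17:-→d18:-→d19:-→d20:-→d21:-→d22:-→d23:-→d24:H0  best=H0
  ? 193.128.0.142  path d0:-→d1:-→d2:-→d3:-→d4:-→d5:-→d6:-→d7:-→d8:-→d9:-→d10:-→d11:-→d12:H3→d13:-  best=H3
  add 0.0.0.0/0 -> H5 at depth 0
  ? 193.134.122.17  path d0:H5→d1:-→d2:-→d3:-→d4:-→d5:-→d6:-→d7:-→d8:-→d9:-→d10:-→d11:-→d12:H3→d13:-→d14:-→d15:-→d16:-→d17:-→d18:-→d19:-→d20:-→d21:-→d22:-→d23:-→d24:H3  best=H3
  add 193.134.122.0/28 -> H3 at depth 28
  - 128.230.103.0/24 clear@24
  ? 193.128.5.124  path d0:H5→d1:-→d2:-→d3:-→d4:-→d5:-→d6:-→d7:-→d8:-→d9:-→d10:-→d11:-→d12:H3→d13:-  best=H3
  - 0.0.0.0/0 clear@0
  ? 121.215.113.155  path d0:-→d1:-→d2:-→d3:-→d4:-→d5:-→d6:-→d7:-→d8:-→d9:-→d10:-→d11:-→d12:-→d13:-→d14:-→d15:-→d16:-→d17:-→d18:-→d19:-→d20:H2  best=H2
  ? 193.134.122.0  path d0:-→d1:-→d2:-→d3:-→d4:-→d5:-→d6:-→d7:-→d8:-→d9:-→d10:-→d11:-→d12:H3→d13:-→d14:-→d15:-→d16:-→d17:-→d18:-→d19:-→d20:-→d21:-→d22:-→d23:-→d24:H3→d25:-→d26:-→d27:-→d28:H3  best=H3

== LOOKUPS ==
["H0","H3","H3","H3","H2","H3"]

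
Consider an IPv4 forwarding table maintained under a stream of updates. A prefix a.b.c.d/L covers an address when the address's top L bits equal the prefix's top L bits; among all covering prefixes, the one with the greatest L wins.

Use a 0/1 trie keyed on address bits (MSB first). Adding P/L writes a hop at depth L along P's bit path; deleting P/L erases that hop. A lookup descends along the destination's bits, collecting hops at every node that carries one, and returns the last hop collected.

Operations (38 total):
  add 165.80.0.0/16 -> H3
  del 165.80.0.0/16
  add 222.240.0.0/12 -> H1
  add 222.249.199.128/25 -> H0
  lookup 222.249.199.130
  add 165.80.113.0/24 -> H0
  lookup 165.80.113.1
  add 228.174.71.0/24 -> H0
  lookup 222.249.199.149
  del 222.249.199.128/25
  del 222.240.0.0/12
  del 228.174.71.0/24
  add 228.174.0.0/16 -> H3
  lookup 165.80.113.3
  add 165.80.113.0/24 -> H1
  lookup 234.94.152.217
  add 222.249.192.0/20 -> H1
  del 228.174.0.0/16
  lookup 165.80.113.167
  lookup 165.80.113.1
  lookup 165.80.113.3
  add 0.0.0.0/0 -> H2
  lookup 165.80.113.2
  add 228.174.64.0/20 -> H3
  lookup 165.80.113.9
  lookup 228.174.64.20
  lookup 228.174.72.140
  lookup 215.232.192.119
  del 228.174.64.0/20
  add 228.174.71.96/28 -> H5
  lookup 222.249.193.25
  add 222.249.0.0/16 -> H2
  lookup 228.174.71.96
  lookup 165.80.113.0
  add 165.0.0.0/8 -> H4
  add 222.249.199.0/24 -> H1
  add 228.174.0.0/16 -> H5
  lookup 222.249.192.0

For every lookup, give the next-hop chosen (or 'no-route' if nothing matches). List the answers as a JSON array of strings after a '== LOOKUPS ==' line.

Trace:
  + 165.80.0.0/16 (H3) depth=16
  - 165.80.0.0/16 clear@16
  + 222.240.0.0/12 (H1) depth=12
  + 222.249.199.128/25 (H0) depth=25
  lookup 222.249.199.130: bits 1101111011111001110001111 walk d0:-→d1:-→d2:-→d3:-→d4:-→d5:-→d6:-→d7:-→d8:-→d9:-→d10:-→d11:-→d12:H1→d13:-→d14:-→d15:-→d16:-→d17:-→d18:-→d19:-→d20:-→d21:-→d22:-→d23:-→d24:-→d25:H0 -> H0
  + 165.80.113.0/24 (H0) depth=24
  lookup 165.80.113.1: bits 101001010101000001110001 walk d0:-→d1:-→d2:-→d3:-→d4:-→d5:-→d6:-→d7:-→d8:-→d9:-→d10:-→d11:-→d12:-→d13:-→d14:-→d15:-→d16:-→d17:-→d18:-→d19:-→d20:-→d21:-→d22:-→d23:-→d24:H0 -> H0
  + 228.174.71.0/24 (H0) depth=24
  lookup 222.249.199.149: bits 1101111011111001110001111 walk d0:-→d1:-→d2:-→d3:-→d4:-→d5:-→d6:-→d7:-→d8:-→d9:-→d10:-→d11:-→d12:H1→d13:-→d14:-→d15:-→d16:-→d17:-→d18:-→d19:-→d20:-→d21:-→d22:-→d23:-→d24:-→d25:H0 -> H0
  - 222.249.199.128/25 clear@25
  - 222.240.0.0/12 clear@12
  - 228.174.71.0/24 clear@24
  + 228.174.0.0/16 (H3) depth=16
  lookup 165.80.113.3: bits 101001010101000001110001 walk d0:-→d1:-→d2:-→d3:-→d4:-→d5:-→d6:-→d7:-→d8:-→d9:-→d10:-→d11:-→d12:-→d13:-→d14:-→d15:-→d16:-→d17:-→d18:-→d19:-→d20:-→d21:-→d22:-→d23:-→d24:H0 -> H0
  + 165.80.113.0/24 (H1) depth=24
  lookup 234.94.152.217: bits 1110 walk d0:-→d1:-→d2:-→d3:-→d4:- -> no-route
  + 222.249.192.0/20 (H1) depth=20
  - 228.174.0.0/16 clear@16
  lookup 165.80.113.167: bits 101001010101000001110001 walk d0:-→d1:-→d2:-→d3:-→d4:-→d5:-→d6:-→d7:-→d8:-→d9:-→d10:-→d11:-→d12:-→d13:-→d14:-→d15:-→d16:-→d17:-→d18:-→d19:-→d20:-→d21:-→d22:-→d23:-→d24:H1 -> H1
  lookup 165.80.113.1: bits 101001010101000001110001 walk d0:-→d1:-→d2:-→d3:-→d4:-→d5:-→d6:-→d7:-→d8:-→d9:-→d10:-→d11:-→d12:-→d13:-→d14:-→d15:-→d16:-→d17:-→d18:-→d19:-→d20:-→d21:-→d22:-→d23:-→d24:H1 -> H1
  lookup 165.80.113.3: bits 101001010101000001110001 walk d0:-→d1:-→d2:-→d3:-→d4:-→d5:-→d6:-→d7:-→d8:-→d9:-→d10:-→d11:-→d12:-→d13:-→d14:-→d15:-→d16:-→d17:-→d18:-→d19:-→d20:-→d21:-→d22:-→d23:-→d24:H1 -> H1
  + 0.0.0.0/0 (H2) depth=0
  lookup 165.80.113.2: bits 101001010101000001110001 walk d0:H2→d1:-→d2:-→d3:-→d4:-→d5:-→d6:-→d7:-→d8:-→d9:-→d10:-→d11:-→d12:-→d13:-→d14:-→d15:-→d16:-→d17:-→d18:-→d19:-→d20:-→d21:-→d22:-→d23:-→d24:H1 -> H1
  + 228.174.64.0/20 (H3) depth=20
  lookup 165.80.113.9: bits 101001010101000001110001 walk d0:H2→d1:-→d2:-→d3:-→d4:-→d5:-→d6:-→d7:-→d8:-→d9:-→d10:-→d11:-→d12:-→d13:-→d14:-→d15:-→d16:-→d17:-→d18:-→d19:-→d20:-→d21:-→d22:-→d23:-→d24:H1 -> H1
  lookup 228.174.64.20: bits 111001001010111001000 walk d0:H2→d1:-→d2:-→d3:-→d4:-→d5:-→d6:-→d7:-→d8:-→d9:-→d10:-→d11:-→d12:-→d13:-→d14:-→d15:-→d16:-→d17:-→d18:-→d19:-→d20:H3→d21:- -> H3
  lookup 228.174.72.140: bits 11100100101011100100 walk d0:H2→d1:-→d2:-→d3:-→d4:-→d5:-→d6:-→d7:-→d8:-→d9:-→d10:-→d11:-→d12:-→d13:-→d14:-→d15:-→d16:-→d17:-→d18:-→d19:-→d20:H3 -> H3
  lookup 215.232.192.119: bits 1101 walk d0:H2→d1:-→d2:-→d3:-→d4:- -> H2
  - 228.174.64.0/20 clear@20
  + 228.174.71.96/28 (H5) depth=28
  lookup 222.249.193.25: bits 110111101111100111000 walk d0:H2→d1:-→d2:-→d3:-→d4:-→d5:-→d6:-→d7:-→d8:-→d9:-→d10:-→d11:-→d12:-→d13:-→d14:-→d15:-→d16:-→d17:-→d18:-→d19:-→d20:H1→d21:- -> H1
  + 222.249.0.0/16 (H2) depth=16
  lookup 228.174.71.96: bits 1110010010101110010001110110 walk d0:H2→d1:-→d2:-→d3:-→d4:-→d5:-→d6:-→d7:-→d8:-→d9:-→d10:-→d11:-→d12:-→d13:-→d14:-→d15:-→d16:-→d17:-→d18:-→d19:-→d20:-→d21:-→d22:-→d23:-→d24:-→d25:-→d26:-→d27:-→d28:H5 -> H5
  lookup 165.80.113.0: bits 101001010101000001110001 walk d0:H2→d1:-→d2:-→d3:-→d4:-→d5:-→d6:-→d7:-→d8:-→d9:-→d10:-→d11:-→d12:-→d13:-→d14:-→d15:-→d16:-→d17:-→d18:-→d19:-→d20:-→d21:-→d22:-→d23:-→d24:H1 -> H1
  + 165.0.0.0/8 (H4) depth=8
  + 222.249.199.0/24 (H1) depth=24
  + 228.174.0.0/16 (H5) depth=16
  lookup 222.249.192.0: bits 110111101111100111000 walk d0:H2→d1:-→d2:-→d3:-→d4:-→d5:-→d6:-→d7:-→d8:-→d9:-→d10:-→d11:-→d12:-→d13:-→d14:-→d15:-→d16:H2→d17:-→d18:-→d19:-→d20:H1→d21:- -> H1

== LOOKUPS ==
["H0","H0","H0","H0","no-route","H1","H1","H1","H1","H1","H3","H3","H2","H1","H5","H1","H1"]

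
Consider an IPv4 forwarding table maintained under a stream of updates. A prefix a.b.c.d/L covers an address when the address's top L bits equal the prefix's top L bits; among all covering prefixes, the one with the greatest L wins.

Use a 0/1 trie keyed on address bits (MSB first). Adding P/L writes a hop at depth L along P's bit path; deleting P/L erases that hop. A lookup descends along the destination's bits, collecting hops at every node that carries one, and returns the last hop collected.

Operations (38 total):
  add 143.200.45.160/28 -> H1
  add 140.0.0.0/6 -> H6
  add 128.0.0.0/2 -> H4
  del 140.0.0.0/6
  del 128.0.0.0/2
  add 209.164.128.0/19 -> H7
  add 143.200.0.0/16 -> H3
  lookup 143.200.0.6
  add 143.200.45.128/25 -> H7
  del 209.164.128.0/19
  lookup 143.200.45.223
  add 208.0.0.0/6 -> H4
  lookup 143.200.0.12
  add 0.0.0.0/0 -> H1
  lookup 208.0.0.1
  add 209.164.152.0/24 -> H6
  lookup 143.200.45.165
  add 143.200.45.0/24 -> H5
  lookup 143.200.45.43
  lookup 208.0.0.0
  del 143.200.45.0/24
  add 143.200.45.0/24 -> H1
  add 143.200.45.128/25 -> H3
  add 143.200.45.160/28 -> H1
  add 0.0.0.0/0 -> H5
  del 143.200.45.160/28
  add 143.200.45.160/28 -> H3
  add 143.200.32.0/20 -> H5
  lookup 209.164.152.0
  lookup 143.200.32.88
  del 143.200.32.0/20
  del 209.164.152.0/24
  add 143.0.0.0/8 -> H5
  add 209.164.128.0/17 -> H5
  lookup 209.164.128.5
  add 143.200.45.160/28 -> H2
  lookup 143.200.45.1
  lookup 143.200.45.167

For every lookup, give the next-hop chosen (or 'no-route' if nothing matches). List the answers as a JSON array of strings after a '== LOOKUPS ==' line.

Apply in order:
  + 143.200.45.160/28 (H1) depth=28
  + 140.0.0.0/6 (H6) depth=6
  + 128.0.0.0/2 (H4) depth=2
  del 140.0.0.0/6 (clear depth 6)
  del 128.0.0.0/2 (clear depth 2)
  + 209.164.128.0/19 (H7) depth=19
  + 143.200.0.0/16 (H3) depth=16
  ? 143.200.0.6  path d0:-→d1:-→d2:-→d3:-→d4:-→d5:-→d6:-→d7:-→d8:-→d9:-→d10:-→d11:-→d12:-→d13:-→d14:-→d15:-→d16:H3→d17:-→d18:-  best=H3
  + 143.200.45.128/25 (H7) depth=25
  del 209.164.128.0/19 (clear depth 19)
  ? 143.200.45.223  path d0:-→d1:-→d2:-→d3:-→d4:-→d5:-→d6:-→d7:-→d8:-→d9:-→d10:-→d11:-→d12:-→d13:-→d14:-→d15:-→d16:H3→d17:-→d18:-→d19:-→d20:-→d21:-→d22:-→d23:-→d24:-→d25:H7  best=H7
  + 208.0.0.0/6 (H4) depth=6
  ? 143.200.0.12  path d0:-→d1:-→d2:-→d3:-→d4:-→d5:-→d6:-→d7:-→d8:-→d9:-→d10:-→d11:-→d12:-→d13:-→d14:-→d15:-→d16:H3→d17:-→d18:-  best=H3
  + 0.0.0.0/0 (H1) depth=0
  ? 208.0.0.1  path d0:H1→d1:-→d2:-→d3:-→d4:-→d5:-→d6:H4→d7:-  best=H4
  + 209.164.152.0/24 (H6) depth=24
  ? 143.200.45.165  path d0:H1→d1:-→d2:-→d3:-→d4:-→d5:-→d6:-→d7:-→d8:-→d9:-→d10:-→d11:-→d12:-→d13:-→d14:-→d15:-→d16:H3→d17:-→d18:-→d19:-→d20:-→d21:-→d22:-→d23:-→d24:-→d25:H7→d26:-→d27:-→d28:H1  best=H1
  + 143.200.45.0/24 (H5) depth=24
  ? 143.200.45.43  path d0:H1→d1:-→d2:-→d3:-→d4:-→d5:-→d6:-→d7:-→d8:-→d9:-→d10:-→d11:-→d12:-→d13:-→d14:-→d15:-→d16:H3→d17:-→d18:-→d19:-→d20:-→d21:-→d22:-→d23:-→d24:H5  best=H5
  ? 208.0.0.0  path d0:H1→d1:-→d2:-→d3:-→d4:-→d5:-→d6:H4→d7:-  best=H4
  del 143.200.45.0/24 (clear depth 24)
  + 143.200.45.0/24 (H1) depth=24
  + 143.200.45.128/25 (H3) depth=25
  + 143.200.45.160/28 (H1) depth=28
  + 0.0.0.0/0 (H5) depth=0
  del 143.200.45.160/28 (clear depth 28)
  + 143.200.45.160/28 (H3) depth=28
  + 143.200.32.0/20 (H5) depth=20
  ? 209.164.152.0  path d0:H5→d1:-→d2:-→d3:-→d4:-→d5:-→d6:H4→d7:-→d8:-→d9:-→d10:-→d11:-→d12:-→d13:-→d14:-→d15:-→d16:-→d17:-→d18:-→d19:-→d20:-→d21:-→d22:-→d23:-→d24:H6  best=H6
  ? 143.200.32.88  path d0:H5→d1:-→d2:-→d3:-→d4:-→d5:-→d6:-→d7:-→d8:-→d9:-→d10:-→d11:-→d12:-→d13:-→d14:-→d15:-→d16:H3→d17:-→d18:-→d19:-→d20:H5  best=H5
  del 143.200.32.0/20 (clear depth 20)
  del 209.164.152.0/24 (clear depth 24)
  + 143.0.0.0/8 (H5) depth=8
  + 209.164.128.0/17 (H5) depth=17
  ? 209.164.128.5  path d0:H5→d1:-→d2:-→d3:-→d4:-→d5:-→d6:H4→d7:-→d8:-→d9:-→d10:-→d11:-→d12:-→d13:-→d14:-→d15:-→d16:-→d17:H5→d18:-→d19:-  best=H5
  + 143.200.45.160/28 (H2) depth=28
  ? 143.200.45.1  path d0:H5→d1:-→d2:-→d3:-→d4:-→d5:-→d6:-→d7:-→d8:H5→d9:-→d10:-→d11:-→d12:-→d13:-→d14:-→d15:-→d16:H3→d17:-→d18:-→d19:-→d20:-→d21:-→d22:-→d23:-→d24:H1  best=H1
  ? 143.200.45.167  path d0:H5→d1:-→d2:-→d3:-→d4:-→d5:-→d6:-→d7:-→d8:H5→d9:-→d10:-→d11:-→d12:-→d13:-→d14:-→d15:-→d16:H3→d17:-→d18:-→d19:-→d20:-→d21:-→d22:-→d23:-→d24:H1→d25:H3→d26:-→d27:-→d28:H2  best=H2

== LOOKUPS ==
["H3","H7","H3","H4","H1","H5","H4","H6","H5","H5","H1","H2"]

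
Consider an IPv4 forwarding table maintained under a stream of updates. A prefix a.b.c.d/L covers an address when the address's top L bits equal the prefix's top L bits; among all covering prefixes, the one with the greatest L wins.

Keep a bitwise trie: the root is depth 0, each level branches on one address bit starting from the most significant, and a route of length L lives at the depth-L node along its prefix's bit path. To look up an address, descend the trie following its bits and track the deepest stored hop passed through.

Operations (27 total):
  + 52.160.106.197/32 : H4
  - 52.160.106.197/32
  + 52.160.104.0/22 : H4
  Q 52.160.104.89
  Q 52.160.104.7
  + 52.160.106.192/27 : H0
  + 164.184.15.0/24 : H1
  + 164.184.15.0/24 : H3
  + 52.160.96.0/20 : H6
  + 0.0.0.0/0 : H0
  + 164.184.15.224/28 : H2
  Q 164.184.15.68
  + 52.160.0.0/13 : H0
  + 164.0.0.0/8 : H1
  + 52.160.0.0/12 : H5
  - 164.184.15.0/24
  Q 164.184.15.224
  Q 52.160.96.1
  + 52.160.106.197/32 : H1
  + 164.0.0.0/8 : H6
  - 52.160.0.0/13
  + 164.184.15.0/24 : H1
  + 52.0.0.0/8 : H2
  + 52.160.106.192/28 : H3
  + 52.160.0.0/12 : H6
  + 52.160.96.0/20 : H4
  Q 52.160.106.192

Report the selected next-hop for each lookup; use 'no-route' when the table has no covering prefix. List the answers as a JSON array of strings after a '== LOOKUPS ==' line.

Process each operation:
  + 52.160.106.197/32 (H4) depth=32
  del 52.160.106.197/32 (clear depth 32)
  + 52.160.104.0/22 (H4) depth=22
  Q 52.160.104.89: descend 0011010010100000011010 ; hops seen [H4] ; pick H4
  Q 52.160.104.7: descend 0011010010100000011010 ; hops seen [H4] ; pick H4
  + 52.160.106.192/27 (H0) depth=27
  + 164.184.15.0/24 (H1) depth=24
  + 164.184.15.0/24 (H3) depth=24
  + 52.160.96.0/20 (H6) depth=20
  + 0.0.0.0/0 (H0) depth=0
  + 164.184.15.224/28 (H2) depth=28
  Q 164.184.15.68: descend 101001001011100000001111 ; hops seen [H0,H3] ; pick H3
  + 52.160.0.0/13 (H0) depth=13
  + 164.0.0.0/8 (H1) depth=8
  + 52.160.0.0/12 (H5) depth=12
  del 164.184.15.0/24 (clear depth 24)
  Q 164.184.15.224: descend 1010010010111000000011111110 ; hops seen [H0,H1,H2] ; pick H2
  Q 52.160.96.1: descend 00110100101000000110 ; hops seen [H0,H5,H0,H6] ; pick H6
  + 52.160.106.197/32 (H1) depth=32
  + 164.0.0.0/8 (H6) depth=8
  del 52.160.0.0/13 (clear depth 13)
  + 164.184.15.0/24 (H1) depth=24
  + 52.0.0.0/8 (H2) depth=8
  + 52.160.106.192/28 (H3) depth=28
  + 52.160.0.0/12 (H6) depth=12
  + 52.160.96.0/20 (H4) depth=20
  Q 52.160.106.192: descend 00110100101000000110101011000 ; hops seen [H0,H2,H6,H4,H4,H0,H3] ; pick H3

== LOOKUPS ==
["H4","H4","H3","H2","H6","H3"]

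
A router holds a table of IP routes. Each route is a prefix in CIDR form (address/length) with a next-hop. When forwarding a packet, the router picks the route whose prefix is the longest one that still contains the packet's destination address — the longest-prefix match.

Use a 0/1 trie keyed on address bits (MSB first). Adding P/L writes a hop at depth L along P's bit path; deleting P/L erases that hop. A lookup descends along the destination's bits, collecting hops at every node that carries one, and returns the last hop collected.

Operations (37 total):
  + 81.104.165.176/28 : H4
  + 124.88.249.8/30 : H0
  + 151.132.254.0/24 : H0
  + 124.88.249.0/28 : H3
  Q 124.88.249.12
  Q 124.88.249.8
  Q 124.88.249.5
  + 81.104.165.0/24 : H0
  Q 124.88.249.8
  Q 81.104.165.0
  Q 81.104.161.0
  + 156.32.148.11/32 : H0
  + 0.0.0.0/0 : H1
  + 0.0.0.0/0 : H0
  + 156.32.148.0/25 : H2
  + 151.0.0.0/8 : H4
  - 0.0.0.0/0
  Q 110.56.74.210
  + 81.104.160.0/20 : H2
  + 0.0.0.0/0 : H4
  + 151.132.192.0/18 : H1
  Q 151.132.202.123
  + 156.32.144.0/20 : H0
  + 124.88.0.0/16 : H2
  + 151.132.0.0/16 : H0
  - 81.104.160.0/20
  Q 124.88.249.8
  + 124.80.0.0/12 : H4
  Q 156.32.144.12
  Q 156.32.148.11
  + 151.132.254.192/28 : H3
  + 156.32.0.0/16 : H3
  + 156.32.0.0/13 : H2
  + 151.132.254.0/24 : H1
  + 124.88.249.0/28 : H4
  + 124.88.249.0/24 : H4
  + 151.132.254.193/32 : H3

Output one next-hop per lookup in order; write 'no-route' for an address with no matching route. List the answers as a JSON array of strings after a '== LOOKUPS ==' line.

Process each operation:
  + 81.104.165.176/28 (H4) depth=28
  + 124.88.249.8/30 (H0) depth=30
  + 151.132.254.0/24 (H0) depth=24
  + 124.88.249.0/28 (H3) depth=28
  Q 124.88.249.12: descend 01111100010110001111100100001 ; hops seen [H3] ; pick H3
  Q 124.88.249.8: descend 011111000101100011111001000010 ; hops seen [H3,H0] ; pick H0
  Q 124.88.249.5: descend 0111110001011000111110010000 ; hops seen [H3] ; pick H3
  + 81.104.165.0/24 (H0) depth=24
  Q 124.88.249.8: descend 011111000101100011111001000010 ; hops seen [H3,H0] ; pick H0
  Q 81.104.165.0: descend 010100010110100010100101 ; hops seen [H0] ; pick H0
  Q 81.104.161.0: descend 010100010110100010100 ; hops seen [∅] ; pick no-route
  + 156.32.148.11/32 (H0) depth=32
  + 0.0.0.0/0 (H1) depth=0
  + 0.0.0.0/0 (H0) depth=0
  + 156.32.148.0/25 (H2) depth=25
  + 151.0.0.0/8 (H4) depth=8
  del 0.0.0.0/0 (clear depth 0)
  Q 110.56.74.210: descend 011 ; hops seen [∅] ; pick no-route
  + 81.104.160.0/20 (H2) depth=20
  + 0.0.0.0/0 (H4) depth=0
  + 151.132.192.0/18 (H1) depth=18
  Q 151.132.202.123: descend 100101111000010011 ; hops seen [H4,H4,H1] ; pick H1
  + 156.32.144.0/20 (H0) depth=20
  + 124.88.0.0/16 (H2) depth=16
  + 151.132.0.0/16 (H0) depth=16
  del 81.104.160.0/20 (clear depth 20)
  Q 124.88.249.8: descend 011111000101100011111001000010 ; hops seen [H4,H2,H3,H0] ; pick H0
  + 124.80.0.0/12 (H4) depth=12
  Q 156.32.144.12: descend 100111000010000010010 ; hops seen [H4,H0] ; pick H0
  Q 156.32.148.11: descend 10011100001000001001010000001011 ; hops seen [H4,H0,H2,H0] ; pick H0
  + 151.132.254.192/28 (H3) depth=28
  + 156.32.0.0/16 (H3) depth=16
  + 156.32.0.0/13 (H2) depth=13
  + 151.132.254.0/24 (H1) depth=24
  + 124.88.249.0/28 (H4) depth=28
  + 124.88.249.0/24 (H4) depth=24
  + 151.132.254.193/32 (H3) depth=32

== LOOKUPS ==
["H3","H0","H3","H0","H0","no-route","no-route","H1","H0","H0","H0"]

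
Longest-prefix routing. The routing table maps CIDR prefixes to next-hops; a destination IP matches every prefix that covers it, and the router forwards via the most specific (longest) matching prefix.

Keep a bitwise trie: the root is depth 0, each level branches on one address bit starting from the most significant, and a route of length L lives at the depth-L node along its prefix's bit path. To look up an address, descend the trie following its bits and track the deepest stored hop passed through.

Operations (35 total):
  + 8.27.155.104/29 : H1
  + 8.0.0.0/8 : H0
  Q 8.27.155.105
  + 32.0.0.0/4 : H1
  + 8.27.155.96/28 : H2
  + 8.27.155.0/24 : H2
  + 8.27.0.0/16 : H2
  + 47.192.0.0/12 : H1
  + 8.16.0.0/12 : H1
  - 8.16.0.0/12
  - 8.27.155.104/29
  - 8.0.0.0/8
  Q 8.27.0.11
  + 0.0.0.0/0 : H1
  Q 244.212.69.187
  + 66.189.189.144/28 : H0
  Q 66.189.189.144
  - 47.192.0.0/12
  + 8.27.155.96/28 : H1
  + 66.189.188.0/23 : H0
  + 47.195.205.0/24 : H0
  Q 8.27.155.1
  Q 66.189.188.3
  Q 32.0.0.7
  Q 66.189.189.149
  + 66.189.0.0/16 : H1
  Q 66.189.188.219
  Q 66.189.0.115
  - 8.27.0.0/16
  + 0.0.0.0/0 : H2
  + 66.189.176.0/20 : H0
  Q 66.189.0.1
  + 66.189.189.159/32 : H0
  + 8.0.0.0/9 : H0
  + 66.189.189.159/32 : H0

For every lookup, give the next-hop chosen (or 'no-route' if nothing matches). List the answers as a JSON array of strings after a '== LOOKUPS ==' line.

Process each operation:
  add 8.27.155.104/29 -> H1 at depth 29
  add 8.0.0.0/8 -> H0 at depth 8
  ? 8.27.155.105  path d0:-→d1:-→d2:-→d3:-→d4:-→d5:-→d6:-→d7:-→d8:H0→d9:-→d10:-→d11:-→d12:-→d13:-→d14:-→d15:-→d16:-→d17:-→d18:-→d19:-→d20:-→d21:-→d22:-→d23:-→d24:-→d25:-→d26:-→d27:-→d28:-→d29:H1  best=H1
  add 32.0.0.0/4 -> H1 at depth 4
  add 8.27.155.96/28 -> H2 at depth 28
  add 8.27.155.0/24 -> H2 at depth 24
  add 8.27.0.0/16 -> H2 at depth 16
  add 47.192.0.0/12 -> H1 at depth 12
  add 8.16.0.0/12 -> H1 at depth 12
  - 8.16.0.0/12 clear@12
  - 8.27.155.104/29 clear@29
  - 8.0.0.0/8 clear@8
  ? 8.27.0.11  path d0:-→d1:-→d2:-→d3:-→d4:-→d5:-→d6:-→d7:-→d8:-→d9:-→d10:-→d11:-→d12:-→d13:-→d14:-→d15:-→d16:H2  best=H2
  add 0.0.0.0/0 -> H1 at depth 0
  ? 244.212.69.187  path d0:H1  best=H1
  add 66.189.189.144/28 -> H0 at depth 28
  ? 66.189.189.144  path d0:H1→d1:-→d2:-→d3:-→d4:-→d5:-→d6:-→d7:-→d8:-→d9:-→d10:-→d11:-→d12:-→d13:-→d14:-→d15:-→d16:-→d17:-→d18:-→d19:-→d20:-→d21:-→d22:-→d23:-→d24:-→d25:-→d26:-→d27:-→d28:H0  best=H0
  - 47.192.0.0/12 clear@12
  add 8.27.155.96/28 -> H1 at depth 28
  add 66.189.188.0/23 -> H0 at depth 23
  add 47.195.205.0/24 -> H0 at depth 24
  ? 8.27.155.1  path d0:H1→d1:-→d2:-→d3:-→d4:-→d5:-→d6:-→d7:-→d8:-→d9:-→d10:-→d11:-→d12:-→d13:-→d14:-→d15:-→d16:H2→d17:-→d18:-→d19:-→d20:-→d21:-→d22:-→d23:-→d24:H2→d25:-  best=H2
  ? 66.189.188.3  path d0:H1→d1:-→d2:-→d3:-→d4:-→d5:-→d6:-→d7:-→d8:-→d9:-→d10:-→d11:-→d12:-→d13:-→d14:-→d15:-→d16:-→d17:-→d18:-→d19:-→d20:-→d21:-→d22:-→d23:H0  best=H0
  ? 32.0.0.7  path d0:H1→d1:-→d2:-→d3:-→d4:H1  best=H1
  ? 66.189.189.149  path d0:H1→d1:-→d2:-→d3:-→d4:-→d5:-→d6:-→d7:-→d8:-→d9:-→d10:-→d11:-→d12:-→d13:-→d14:-→d15:-→d16:-→d17:-→d18:-→d19:-→d20:-→d21:-→d22:-→d23:H0→d24:-→d25:-→d26:-→d27:-→d28:H0  best=H0
  add 66.189.0.0/16 -> H1 at depth 16
  ? 66.189.188.219  path d0:H1→d1:-→d2:-→d3:-→d4:-→d5:-→d6:-→d7:-→d8:-→d9:-→d10:-→d11:-→d12:-→d13:-→d14:-→d15:-→d16:H1→d17:-→d18:-→d19:-→d20:-→d21:-→d22:-→d23:H0  best=H0
  ? 66.189.0.115  path d0:H1→d1:-→d2:-→d3:-→d4:-→d5:-→d6:-→d7:-→d8:-→d9:-→d10:-→d11:-→d12:-→d13:-→d14:-→d15:-→d16:H1  best=H1
  - 8.27.0.0/16 clear@16
  add 0.0.0.0/0 -> H2 at depth 0
  add 66.189.176.0/20 -> H0 at depth 20
  ? 66.189.0.1  path d0:H2→d1:-→d2:-→d3:-→d4:-→d5:-→d6:-→d7:-→d8:-→d9:-→d10:-→d11:-→d12:-→d13:-→d14:-→d15:-→d16:H1  best=H1
  add 66.189.189.159/32 -> H0 at depth 32
  add 8.0.0.0/9 -> H0 at depth 9
  add 66.189.189.159/32 -> H0 at depth 32

== LOOKUPS ==
["H1","H2","H1","H0","H2","H0","H1","H0","H0","H1","H1"]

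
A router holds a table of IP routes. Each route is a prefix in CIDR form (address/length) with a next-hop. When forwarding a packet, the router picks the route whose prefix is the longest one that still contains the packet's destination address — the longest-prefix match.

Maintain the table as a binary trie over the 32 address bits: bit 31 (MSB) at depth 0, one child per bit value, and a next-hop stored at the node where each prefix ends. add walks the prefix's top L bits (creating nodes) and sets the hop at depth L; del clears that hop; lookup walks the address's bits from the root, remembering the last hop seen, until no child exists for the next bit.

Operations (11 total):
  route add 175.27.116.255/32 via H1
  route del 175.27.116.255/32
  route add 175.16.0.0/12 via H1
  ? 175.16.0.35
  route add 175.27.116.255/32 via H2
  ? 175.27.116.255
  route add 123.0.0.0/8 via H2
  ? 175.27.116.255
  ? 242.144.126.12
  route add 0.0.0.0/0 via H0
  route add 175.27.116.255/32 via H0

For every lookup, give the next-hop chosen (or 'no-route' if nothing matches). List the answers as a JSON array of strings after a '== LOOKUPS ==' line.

Trace:
  + 175.27.116.255/32 (H1) depth=32
  del 175.27.116.255/32 (clear depth 32)
  + 175.16.0.0/12 (H1) depth=12
  Q 175.16.0.35: descend 101011110001 ; hops seen [H1] ; pick H1
  + 175.27.116.255/32 (H2) depth=32
  Q 175.27.116.255: descend 10101111000110110111010011111111 ; hops seen [H1,H2] ; pick H2
  + 123.0.0.0/8 (H2) depth=8
  Q 175.27.116.255: descend 10101111000110110111010011111111 ; hops seen [H1,H2] ; pick H2
  Q 242.144.126.12: descend 1 ; hops seen [∅] ; pick no-route
  + 0.0.0.0/0 (H0) depth=0
  + 175.27.116.255/32 (H0) depth=32

== LOOKUPS ==
["H1","H2","H2","no-route"]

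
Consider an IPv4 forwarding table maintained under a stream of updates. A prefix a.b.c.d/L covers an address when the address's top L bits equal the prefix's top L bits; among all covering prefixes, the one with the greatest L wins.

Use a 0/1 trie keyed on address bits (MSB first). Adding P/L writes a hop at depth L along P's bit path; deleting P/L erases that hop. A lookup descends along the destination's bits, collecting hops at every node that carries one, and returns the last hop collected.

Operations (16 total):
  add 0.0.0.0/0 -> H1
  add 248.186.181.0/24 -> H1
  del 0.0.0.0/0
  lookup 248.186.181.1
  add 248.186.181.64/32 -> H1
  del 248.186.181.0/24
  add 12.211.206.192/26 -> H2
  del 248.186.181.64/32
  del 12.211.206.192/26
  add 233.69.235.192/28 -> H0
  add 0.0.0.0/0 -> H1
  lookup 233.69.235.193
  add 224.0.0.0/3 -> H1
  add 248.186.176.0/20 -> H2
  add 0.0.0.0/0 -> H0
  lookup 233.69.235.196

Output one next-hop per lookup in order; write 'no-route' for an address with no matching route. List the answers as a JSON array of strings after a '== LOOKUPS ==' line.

Apply in order:
  add 0.0.0.0/0 -> H1 at depth 0
  add 248.186.181.0/24 -> H1 at depth 24
  - 0.0.0.0/0 clear@0
  Q 248.186.181.1: descend 111110001011101010110101 ; hops seen [H1] ; pick H1
  add 248.186.181.64/32 -> H1 at depth 32
  - 248.186.181.0/24 clear@24
  add 12.211.206.192/26 -> H2 at depth 26
  - 248.186.181.64/32 clear@32
  - 12.211.206.192/26 clear@26
  add 233.69.235.192/28 -> H0 at depth 28
  add 0.0.0.0/0 -> H1 at depth 0
  Q 233.69.235.193: descend 1110100101000101111010111100 ; hops seen [H1,H0] ; pick H0
  add 224.0.0.0/3 -> H1 at depth 3
  add 248.186.176.0/20 -> H2 at depth 20
  add 0.0.0.0/0 -> H0 at depth 0
  Q 233.69.235.196: descend 1110100101000101111010111100 ; hops seen [H0,H1,H0] ; pick H0

== LOOKUPS ==
["H1","H0","H0"]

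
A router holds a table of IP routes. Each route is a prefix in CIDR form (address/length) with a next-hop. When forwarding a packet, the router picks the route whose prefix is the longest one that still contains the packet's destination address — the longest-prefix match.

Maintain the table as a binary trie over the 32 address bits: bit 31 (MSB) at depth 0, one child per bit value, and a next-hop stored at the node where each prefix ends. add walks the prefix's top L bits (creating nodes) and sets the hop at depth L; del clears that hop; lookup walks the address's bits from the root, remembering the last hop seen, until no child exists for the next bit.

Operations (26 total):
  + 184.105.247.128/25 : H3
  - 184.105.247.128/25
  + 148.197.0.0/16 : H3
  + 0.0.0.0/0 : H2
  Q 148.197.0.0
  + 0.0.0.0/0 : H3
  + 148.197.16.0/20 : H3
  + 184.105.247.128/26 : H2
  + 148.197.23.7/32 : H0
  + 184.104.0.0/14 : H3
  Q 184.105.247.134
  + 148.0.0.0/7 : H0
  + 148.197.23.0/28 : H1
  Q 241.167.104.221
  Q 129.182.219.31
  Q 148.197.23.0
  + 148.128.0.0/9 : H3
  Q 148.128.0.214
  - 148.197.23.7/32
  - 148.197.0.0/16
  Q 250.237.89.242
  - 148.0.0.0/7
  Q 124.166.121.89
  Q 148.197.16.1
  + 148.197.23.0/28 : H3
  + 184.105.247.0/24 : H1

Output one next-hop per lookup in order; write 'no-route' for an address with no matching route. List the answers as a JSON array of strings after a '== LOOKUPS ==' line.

Apply in order:
  + 184.105.247.128/25 (H3) depth=25
  - 184.105.247.128/25 clear@25
  + 148.197.0.0/16 (H3) depth=16
  + 0.0.0.0/0 (H2) depth=0
  ? 148.197.0.0  path d0:H2→d1:-→d2:-→d3:-→d4:-→d5:-→d6:-→d7:-→d8:-→d9:-→d10:-→d11:-→d12:-→d13:-→d14:-→d15:-→d16:H3  best=H3
  + 0.0.0.0/0 (H3) depth=0
  + 148.197.16.0/20 (H3) depth=20
  + 184.105.247.128/26 (H2) depth=26
  + 148.197.23.7/32 (H0) depth=32
  + 184.104.0.0/14 (H3) depth=14
  ? 184.105.247.134  path d0:H3→d1:-→d2:-→d3:-→d4:-→d5:-→d6:-→d7:-→d8:-→d9:-→d10:-→d11:-→d12:-→d13:-→d14:H3→d15:-→d16:-→d17:-→d18:-→d19:-→d20:-→d21:-→d22:-→d23:-→d24:-→d25:-→d26:H2  best=H2
  + 148.0.0.0/7 (H0) depth=7
  + 148.197.23.0/28 (H1) depth=28
  ? 241.167.104.221  path d0:H3→d1:-  best=H3
  ? 129.182.219.31  path d0:H3→d1:-→d2:-→d3:-  best=H3
  ? 148.197.23.0  path d0:H3→d1:-→d2:-→d3:-→d4:-→d5:-→d6:-→d7:H0→d8:-→d9:-→d10:-→d11:-→d12:-→d13:-→d14:-→d15:-→d16:H3→d17:-→d18:-→d19:-→d20:H3→d21:-→d22:-→d23:-→d24:-→d25:-→d26:-→d27:-→d28:H1→d29:-  best=H1
  + 148.128.0.0/9 (H3) depth=9
  ? 148.128.0.214  path d0:H3→d1:-→d2:-→d3:-→d4:-→d5:-→d6:-→d7:H0→d8:-→d9:H3  best=H3
  - 148.197.23.7/32 clear@32
  - 148.197.0.0/16 clear@16
  ? 250.237.89.242  path d0:H3→d1:-  best=H3
  - 148.0.0.0/7 clear@7
  ? 124.166.121.89  path d0:H3  best=H3
  ? 148.197.16.1  path d0:H3→d1:-→d2:-→d3:-→d4:-→d5:-→d6:-→d7:-→d8:-→d9:H3→d10:-→d11:-→d12:-→d13:-→d14:-→d15:-→d16:-→d17:-→d18:-→d19:-→d20:H3→d21:-  best=H3
  + 148.197.23.0/28 (H3) depth=28
  + 184.105.247.0/24 (H1) depth=24

== LOOKUPS ==
["H3","H2","H3","H3","H1","H3","H3","H3","H3"]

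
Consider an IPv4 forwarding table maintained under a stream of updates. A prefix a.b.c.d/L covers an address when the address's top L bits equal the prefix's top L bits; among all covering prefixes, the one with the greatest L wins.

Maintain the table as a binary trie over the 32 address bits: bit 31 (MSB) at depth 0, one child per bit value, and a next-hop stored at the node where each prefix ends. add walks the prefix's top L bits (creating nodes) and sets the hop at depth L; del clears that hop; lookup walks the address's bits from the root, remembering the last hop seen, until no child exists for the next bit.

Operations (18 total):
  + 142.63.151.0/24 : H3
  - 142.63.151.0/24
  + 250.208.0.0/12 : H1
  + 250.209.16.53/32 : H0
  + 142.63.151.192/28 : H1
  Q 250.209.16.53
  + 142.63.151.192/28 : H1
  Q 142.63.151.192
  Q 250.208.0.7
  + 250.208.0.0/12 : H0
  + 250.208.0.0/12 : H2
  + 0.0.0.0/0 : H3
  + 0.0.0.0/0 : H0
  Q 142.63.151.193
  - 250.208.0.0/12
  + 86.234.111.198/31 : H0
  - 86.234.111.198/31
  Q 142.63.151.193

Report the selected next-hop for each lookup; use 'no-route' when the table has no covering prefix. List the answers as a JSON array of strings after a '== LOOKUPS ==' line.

Apply in order:
  add 142.63.151.0/24 -> H3 at depth 24
  del 142.63.151.0/24 (clear depth 24)
  add 250.208.0.0/12 -> H1 at depth 12
  add 250.209.16.53/32 -> H0 at depth 32
  add 142.63.151.192/28 -> H1 at depth 28
  Q 250.209.16.53: descend 11111010110100010001000000110101 ; hops seen [H1,H0] ; pick H0
  add 142.63.151.192/28 -> H1 at depth 28
  Q 142.63.151.192: descend 1000111000111111100101111100 ; hops seen [H1] ; pick H1
  Q 250.208.0.7: descend 111110101101000 ; hops seen [H1] ; pick H1
  add 250.208.0.0/12 -> H0 at depth 12
  add 250.208.0.0/12 -> H2 at depth 12
  add 0.0.0.0/0 -> H3 at depth 0
  add 0.0.0.0/0 -> H0 at depth 0
  Q 142.63.151.193: descend 1000111000111111100101111100 ; hops seen [H0,H1] ; pick H1
  del 250.208.0.0/12 (clear depth 12)
  add 86.234.111.198/31 -> H0 at depth 31
  del 86.234.111.198/31 (clear depth 31)
  Q 142.63.151.193: descend 1000111000111111100101111100 ; hops seen [H0,H1] ; pick H1

== LOOKUPS ==
["H0","H1","H1","H1","H1"]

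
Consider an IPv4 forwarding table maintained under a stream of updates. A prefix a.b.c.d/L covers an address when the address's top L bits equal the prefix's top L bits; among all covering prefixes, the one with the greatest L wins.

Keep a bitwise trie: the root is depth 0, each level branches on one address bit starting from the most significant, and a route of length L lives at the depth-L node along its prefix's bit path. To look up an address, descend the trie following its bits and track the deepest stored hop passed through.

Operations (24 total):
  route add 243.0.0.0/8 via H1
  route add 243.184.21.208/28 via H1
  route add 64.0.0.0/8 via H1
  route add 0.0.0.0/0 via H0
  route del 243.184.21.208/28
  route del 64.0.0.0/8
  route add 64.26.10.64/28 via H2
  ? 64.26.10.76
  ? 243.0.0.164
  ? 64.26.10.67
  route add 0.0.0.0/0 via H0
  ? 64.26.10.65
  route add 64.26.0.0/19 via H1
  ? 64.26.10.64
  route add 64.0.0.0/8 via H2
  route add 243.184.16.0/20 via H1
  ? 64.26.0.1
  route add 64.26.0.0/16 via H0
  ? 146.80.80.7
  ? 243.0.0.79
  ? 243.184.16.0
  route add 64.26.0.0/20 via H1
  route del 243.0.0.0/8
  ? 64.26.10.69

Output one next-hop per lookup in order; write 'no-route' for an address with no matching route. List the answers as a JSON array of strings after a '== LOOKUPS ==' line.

Trace:
  add 243.0.0.0/8 -> H1 at depth 8
  add 243.184.21.208/28 -> H1 at depth 28
  add 64.0.0.0/8 -> H1 at depth 8
  add 0.0.0.0/0 -> H0 at depth 0
  - 243.184.21.208/28 clear@28
  - 64.0.0.0/8 clear@8
  add 64.26.10.64/28 -> H2 at depth 28
  Q 64.26.10.76: descend 0100000000011010000010100100 ; hops seen [H0,H2] ; pick H2
  Q 243.0.0.164: descend 11110011 ; hops seen [H0,H1] ; pick H1
  Q 64.26.10.67: descend 0100000000011010000010100100 ; hops seen [H0,H2] ; pick H2
  add 0.0.0.0/0 -> H0 at depth 0
  Q 64.26.10.65: descend 0100000000011010000010100100 ; hops seen [H0,H2] ; pick H2
  add 64.26.0.0/19 -> H1 at depth 19
  Q 64.26.10.64: descend 0100000000011010000010100100 ; hops seen [H0,H1,H2] ; pick H2
  add 64.0.0.0/8 -> H2 at depth 8
  add 243.184.16.0/20 -> H1 at depth 20
  Q 64.26.0.1: descend 01000000000110100000 ; hops seen [H0,H2,H1] ; pick H1
  add 64.26.0.0/16 -> H0 at depth 16
  Q 146.80.80.7: descend 1 ; hops seen [H0] ; pick H0
  Q 243.0.0.79: descend 11110011 ; hops seen [H0,H1] ; pick H1
  Q 243.184.16.0: descend 111100111011100000010 ; hops seen [H0,H1,H1] ; pick H1
  add 64.26.0.0/20 -> H1 at depth 20
  - 243.0.0.0/8 clear@8
  Q 64.26.10.69: descend 0100000000011010000010100100 ; hops seen [H0,H2,H0,H1,H1,H2] ; pick H2

== LOOKUPS ==
["H2","H1","H2","H2","H2","H1","H0","H1","H1","H2"]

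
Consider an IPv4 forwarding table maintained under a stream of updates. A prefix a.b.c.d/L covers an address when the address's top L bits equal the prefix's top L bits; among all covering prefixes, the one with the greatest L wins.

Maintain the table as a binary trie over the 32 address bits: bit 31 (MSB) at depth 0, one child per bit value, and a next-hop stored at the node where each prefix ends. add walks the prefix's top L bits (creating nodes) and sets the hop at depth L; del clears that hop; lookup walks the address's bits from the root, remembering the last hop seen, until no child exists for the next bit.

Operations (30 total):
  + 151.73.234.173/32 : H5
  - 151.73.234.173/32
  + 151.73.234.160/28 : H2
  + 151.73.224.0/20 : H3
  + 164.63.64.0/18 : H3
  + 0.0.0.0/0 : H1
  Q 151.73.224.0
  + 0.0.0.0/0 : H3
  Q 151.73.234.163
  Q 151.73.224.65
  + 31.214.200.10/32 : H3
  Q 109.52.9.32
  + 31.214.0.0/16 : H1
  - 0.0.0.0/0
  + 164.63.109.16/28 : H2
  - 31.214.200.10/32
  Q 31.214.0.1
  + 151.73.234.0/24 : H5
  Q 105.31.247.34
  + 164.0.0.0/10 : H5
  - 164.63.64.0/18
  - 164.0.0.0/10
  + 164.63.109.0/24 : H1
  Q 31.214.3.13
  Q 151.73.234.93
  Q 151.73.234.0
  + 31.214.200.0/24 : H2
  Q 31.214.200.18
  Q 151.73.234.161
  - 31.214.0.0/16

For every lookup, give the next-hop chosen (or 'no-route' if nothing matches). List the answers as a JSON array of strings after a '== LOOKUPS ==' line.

Process each operation:
  + 151.73.234.173/32 (H5) depth=32
  - 151.73.234.173/32 clear@32
  + 151.73.234.160/28 (H2) depth=28
  + 151.73.224.0/20 (H3) depth=20
  + 164.63.64.0/18 (H3) depth=18
  + 0.0.0.0/0 (H1) depth=0
  lookup 151.73.224.0: bits 10010111010010011110 walk d0:H1→d1:-→d2:-→d3:-→d4:-→d5:-→d6:-→d7:-→d8:-→d9:-→d10:-→d11:-→d12:-→d13:-→d14:-→d15:-→d16:-→d17:-→d18:-→d19:-→d20:H3 -> H3
  + 0.0.0.0/0 (H3) depth=0
  lookup 151.73.234.163: bits 1001011101001001111010101010 walk d0:H3→d1:-→d2:-→d3:-→d4:-→d5:-→d6:-→d7:-→d8:-→d9:-→d10:-→d11:-→d12:-→d13:-→d14:-→d15:-→d16:-→d17:-→d18:-→d19:-→d20:H3→d21:-→d22:-→d23:-→d24:-→d25:-→d26:-→d27:-→d28:H2 -> H2
  lookup 151.73.224.65: bits 10010111010010011110 walk d0:H3→d1:-→d2:-→d3:-→d4:-→d5:-→d6:-→d7:-→d8:-→d9:-→d10:-→d11:-→d12:-→d13:-→d14:-→d15:-→d16:-→d17:-→d18:-→d19:-→d20:H3 -> H3
  + 31.214.200.10/32 (H3) depth=32
  lookup 109.52.9.32: bits 0 walk d0:H3→d1:- -> H3
  + 31.214.0.0/16 (H1) depth=16
  - 0.0.0.0/0 clear@0
  + 164.63.109.16/28 (H2) depth=28
  - 31.214.200.10/32 clear@32
  lookup 31.214.0.1: bits 0001111111010110 walk d0:-→d1:-→d2:-→d3:-→d4:-→d5:-→d6:-→d7:-→d8:-→d9:-→d10:-→d11:-→d12:-→d13:-→d14:-→d15:-→d16:H1 -> H1
  + 151.73.234.0/24 (H5) depth=24
  lookup 105.31.247.34: bits 0 walk d0:-→d1:- -> no-route
  + 164.0.0.0/10 (H5) depth=10
  - 164.63.64.0/18 clear@18
  - 164.0.0.0/10 clear@10
  + 164.63.109.0/24 (H1) depth=24
  lookup 31.214.3.13: bits 0001111111010110 walk d0:-→d1:-→d2:-→d3:-→d4:-→d5:-→d6:-→d7:-→d8:-→d9:-→d10:-→d11:-→d12:-→d13:-→d14:-→d15:-→d16:H1 -> H1
  lookup 151.73.234.93: bits 100101110100100111101010 walk d0:-→d1:-→d2:-→d3:-→d4:-→d5:-→d6:-→d7:-→d8:-→d9:-→d10:-→d11:-→d12:-→d13:-→d14:-→d15:-→d16:-→d17:-→d18:-→d19:-→d20:H3→d21:-→d22:-→d23:-→d24:H5 -> H5
  lookup 151.73.234.0: bits 100101110100100111101010 walk d0:-→d1:-→d2:-→d3:-→d4:-→d5:-→d6:-→d7:-→d8:-→d9:-→d10:-→d11:-→d12:-→d13:-→d14:-→d15:-→d16:-→d17:-→d18:-→d19:-→d20:H3→d21:-→d22:-→d23:-→d24:H5 -> H5
  + 31.214.200.0/24 (H2) depth=24
  lookup 31.214.200.18: bits 000111111101011011001000000 walk d0:-→d1:-→d2:-→d3:-→d4:-→d5:-→d6:-→d7:-→d8:-→d9:-→d10:-→d11:-→d12:-→d13:-→d14:-→d15:-→d16:H1→d17:-→d18:-→d19:-→d20:-→d21:-→d22:-→d23:-→d24:H2→d25:-→d26:-→d27:- -> H2
  lookup 151.73.234.161: bits 1001011101001001111010101010 walk d0:-→d1:-→d2:-→d3:-→d4:-→d5:-→d6:-→d7:-→d8:-→d9:-→d10:-→d11:-→d12:-→d13:-→d14:-→d15:-→d16:-→d17:-→d18:-→d19:-→d20:H3→d21:-→d22:-→d23:-→d24:H5→d25:-→d26:-→d27:-→d28:H2 -> H2
  - 31.214.0.0/16 clear@16

== LOOKUPS ==
["H3","H2","H3","H3","H1","no-route","H1","H5","H5","H2","H2"]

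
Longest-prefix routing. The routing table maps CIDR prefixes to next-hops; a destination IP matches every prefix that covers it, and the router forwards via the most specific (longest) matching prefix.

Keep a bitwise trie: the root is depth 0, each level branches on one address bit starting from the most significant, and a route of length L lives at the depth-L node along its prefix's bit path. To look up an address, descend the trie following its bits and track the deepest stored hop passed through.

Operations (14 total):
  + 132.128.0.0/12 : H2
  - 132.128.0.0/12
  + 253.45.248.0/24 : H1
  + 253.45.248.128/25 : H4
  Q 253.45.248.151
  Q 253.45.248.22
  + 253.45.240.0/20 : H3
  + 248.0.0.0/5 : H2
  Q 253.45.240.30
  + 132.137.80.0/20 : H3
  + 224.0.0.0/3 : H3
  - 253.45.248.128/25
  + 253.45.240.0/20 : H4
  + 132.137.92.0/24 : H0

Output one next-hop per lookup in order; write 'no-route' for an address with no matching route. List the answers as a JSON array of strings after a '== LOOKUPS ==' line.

Apply in order:
  + 132.128.0.0/12 (H2) depth=12
  - 132.128.0.0/12 clear@12
  + 253.45.248.0/24 (H1) depth=24
  + 253.45.248.128/25 (H4) depth=25
  Q 253.45.248.151: descend 1111110100101101111110001 ; hops seen [H1,H4] ; pick H4
  Q 253.45.248.22: descend 111111010010110111111000 ; hops seen [H1] ; pick H1
  + 253.45.240.0/20 (H3) depth=20
  + 248.0.0.0/5 (H2) depth=5
  Q 253.45.240.30: descend 11111101001011011111 ; hops seen [H2,H3] ; pick H3
  + 132.137.80.0/20 (H3) depth=20
  + 224.0.0.0/3 (H3) depth=3
  - 253.45.248.128/25 clear@25
  + 253.45.240.0/20 (H4) depth=20
  + 132.137.92.0/24 (H0) depth=24

== LOOKUPS ==
["H4","H1","H3"]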